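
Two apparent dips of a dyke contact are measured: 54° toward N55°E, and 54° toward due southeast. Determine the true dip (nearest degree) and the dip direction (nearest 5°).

Represent each trace as a vector plunging at its apparent dip toward its trend (east-north-up frame): v₁ = (0.481, 0.337, -0.809), v₂ = (0.416, -0.416, -0.809).
Cross product v₁ × v₂ gives the pole to the plane: n ∝ (0.609, -0.053, 0.340).
Dip δ = arctan(|n_h|/n_z) = arctan(0.611/0.340) = 60.9°.
Dip direction = atan2(0.609, -0.053) = 95° (azimuth of n's horizontal projection).

true dip 61°, dip direction 095°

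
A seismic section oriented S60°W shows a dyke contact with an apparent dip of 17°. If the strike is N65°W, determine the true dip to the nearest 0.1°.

β = acute angle between strike N65°W and section S60°W = 55°.
tan(true dip) = tan 17° / sin 55° = 0.3732
δ = arctan(0.3732) = 20.47°

20.5°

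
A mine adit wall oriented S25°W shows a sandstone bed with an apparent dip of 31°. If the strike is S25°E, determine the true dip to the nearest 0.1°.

38.1°

β = acute angle between strike S25°E and section S25°W = 50°.
tan(true dip) = tan 31° / sin 50° = 0.7844
δ = arctan(0.7844) = 38.11°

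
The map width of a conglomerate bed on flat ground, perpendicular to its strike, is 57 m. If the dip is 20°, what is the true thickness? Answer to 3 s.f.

True thickness t = w · sin(dip) = 57 × sin 20°
t = 57 × 0.3420 = 19.495 m

19.5 m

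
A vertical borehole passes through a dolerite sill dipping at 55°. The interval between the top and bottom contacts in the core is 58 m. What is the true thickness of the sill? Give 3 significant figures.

33.3 m

True thickness t = h · cos(dip) = 58 × cos 55°
t = 58 × 0.5736 = 33.267 m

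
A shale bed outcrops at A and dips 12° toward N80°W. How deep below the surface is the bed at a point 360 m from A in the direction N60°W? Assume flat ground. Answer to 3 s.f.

71.9 m

The hole lies 20° from the dip direction, so the down-dip offset is 360 × cos 20° = 338.29 m.
Depth = down-dip offset × tan(dip) = 338.29 × tan 12° = 338.29 × 0.2126
Depth = 71.91 m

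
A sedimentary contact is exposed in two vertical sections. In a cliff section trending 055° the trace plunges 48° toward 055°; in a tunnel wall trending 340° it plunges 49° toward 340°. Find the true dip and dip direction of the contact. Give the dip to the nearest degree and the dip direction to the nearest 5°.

Each apparent-dip line lies in the plane. As unit vectors (x east, y north, z up), v₁ plunges 48°→055° and v₂ plunges 49°→340°.
n = v₁ × v₂ = (0.168, 0.580, 0.424) (taken with n_z > 0).
tan δ = √(n_x²+n_y²)/n_z = 0.604/0.424, so δ = 54.9°.
The horizontal component of n points toward azimuth atan2(n_x, n_y) = 16°, the dip direction.

true dip 55°, dip direction 015°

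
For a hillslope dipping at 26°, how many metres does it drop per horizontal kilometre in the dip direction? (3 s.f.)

488 m

drop per km = 1000 × tan 26° = 1000 × 0.4877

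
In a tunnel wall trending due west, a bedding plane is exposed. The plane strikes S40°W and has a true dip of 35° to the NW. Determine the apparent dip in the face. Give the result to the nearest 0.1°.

The strike is S40°W and the section trends due west; the acute angle between them is β = 50°.
tan α = tan 35° × sin 50° = 0.7002 × 0.7660 = 0.5364
apparent dip = arctan 0.5364 = 28.21°

28.2°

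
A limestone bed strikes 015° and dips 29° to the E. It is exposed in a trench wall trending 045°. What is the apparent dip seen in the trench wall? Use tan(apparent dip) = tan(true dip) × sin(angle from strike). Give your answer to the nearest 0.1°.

15.5°

The strike is 015° and the section trends 045°; the acute angle between them is β = 30°.
tan(apparent dip) = tan 29° · sin 30° = 0.2772
apparent dip = arctan 0.2772 = 15.49°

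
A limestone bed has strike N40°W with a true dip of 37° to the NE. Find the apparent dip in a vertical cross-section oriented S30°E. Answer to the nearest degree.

The section lies 10° from the strike.
tan(apparent dip) = tan 37° · sin 10° = 0.1309
α = arctan(0.1309) = 7.45°

7°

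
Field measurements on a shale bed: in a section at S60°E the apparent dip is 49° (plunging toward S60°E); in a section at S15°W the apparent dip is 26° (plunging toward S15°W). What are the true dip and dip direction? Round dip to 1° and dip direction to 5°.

true dip 49°, dip direction 130°

Represent each trace as a vector plunging at its apparent dip toward its trend (east-north-up frame): v₁ = (0.568, -0.328, -0.755), v₂ = (-0.233, -0.868, -0.438).
The plane normal is n = v₁ × v₂ ∝ (0.511, -0.425, 0.570).
Dip δ = arctan(|n_h|/n_z) = arctan(0.665/0.570) = 49.4°.
Dip direction = atan2(0.511, -0.425) = 130° (azimuth of n's horizontal projection).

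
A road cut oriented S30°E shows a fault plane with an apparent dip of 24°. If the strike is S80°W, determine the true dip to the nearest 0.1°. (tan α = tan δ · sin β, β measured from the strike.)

The section is 70° from the strike.
tan(true dip) = tan 24° / sin 70° = 0.4738
true dip = arctan 0.4738 = 25.35°

25.4°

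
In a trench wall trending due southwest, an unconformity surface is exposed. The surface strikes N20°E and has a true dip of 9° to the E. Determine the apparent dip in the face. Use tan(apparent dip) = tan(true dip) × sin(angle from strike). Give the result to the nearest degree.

4°

The section lies 25° from the strike.
tan α = tan 9° × sin 25° = 0.1584 × 0.4226 = 0.0669
α = arctan(0.0669) = 3.83°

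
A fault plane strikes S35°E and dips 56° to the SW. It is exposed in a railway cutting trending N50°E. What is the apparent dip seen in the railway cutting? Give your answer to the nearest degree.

Angle between strike (S35°E) and section (N50°E): β = 85°.
tan α = tan 56° × sin 85° = 1.4826 × 0.9962 = 1.4769
apparent dip = arctan 1.4769 = 55.90°

56°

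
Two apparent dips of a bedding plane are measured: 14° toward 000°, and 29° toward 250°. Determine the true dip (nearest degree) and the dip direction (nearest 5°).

true dip 36°, dip direction 290°

Represent each trace as a vector plunging at its apparent dip toward its trend (east-north-up frame): v₁ = (0.000, 0.970, -0.242), v₂ = (-0.822, -0.299, -0.485).
The plane normal is n = v₁ × v₂ ∝ (-0.543, 0.199, 0.797).
tan δ = √(n_x²+n_y²)/n_z = 0.578/0.797, so δ = 35.9°.
The horizontal component of n points toward azimuth atan2(n_x, n_y) = 290°, the dip direction.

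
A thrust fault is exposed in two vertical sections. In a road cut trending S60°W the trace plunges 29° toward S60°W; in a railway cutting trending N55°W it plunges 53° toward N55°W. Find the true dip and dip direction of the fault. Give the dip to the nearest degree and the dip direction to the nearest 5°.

true dip 53°, dip direction 305°

The two traces are lines in the plane: v₁ = (sin 240°·cos 29°, cos 240°·cos 29°, −sin 29°), v₂ = (sin 305°·cos 53°, cos 305°·cos 53°, −sin 53°).
Cross product v₁ × v₂ gives the pole to the plane: n ∝ (-0.517, 0.366, 0.477).
tan δ = √(n_x²+n_y²)/n_z = 0.633/0.477, so δ = 53.0°.
Dip direction = atan2(-0.517, 0.366) = 305° (azimuth of n's horizontal projection).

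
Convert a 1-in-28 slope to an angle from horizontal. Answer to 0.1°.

2.0°

tan θ = 1/28 = 0.0357
θ = arctan(0.0357) = 2.05°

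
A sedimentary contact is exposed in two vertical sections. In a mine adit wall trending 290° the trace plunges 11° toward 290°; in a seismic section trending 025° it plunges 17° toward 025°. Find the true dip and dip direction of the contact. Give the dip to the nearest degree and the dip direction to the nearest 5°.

Represent each trace as a vector plunging at its apparent dip toward its trend (east-north-up frame): v₁ = (-0.922, 0.336, -0.191), v₂ = (0.404, 0.867, -0.292).
Cross product v₁ × v₂ gives the pole to the plane: n ∝ (-0.067, 0.347, 0.935).
True dip = arccos(n_z / |n|) = arccos(0.9355) = 20.7°.
Dip direction = atan2(-0.067, 0.347) = 349° (azimuth of n's horizontal projection).

true dip 21°, dip direction 350°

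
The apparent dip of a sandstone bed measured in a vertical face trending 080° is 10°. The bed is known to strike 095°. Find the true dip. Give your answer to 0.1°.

β = acute angle between strike 095° and section 080° = 15°.
tan(true dip) = tan 10° / sin 15° = 0.6813
δ = arctan(0.6813) = 34.27°

34.3°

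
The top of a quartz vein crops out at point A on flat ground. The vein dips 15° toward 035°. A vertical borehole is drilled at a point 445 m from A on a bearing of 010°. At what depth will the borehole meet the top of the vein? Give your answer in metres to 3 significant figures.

The hole lies 25° from the dip direction, so the down-dip offset is 445 × cos 25° = 403.31 m.
Depth = down-dip offset × tan(dip) = 403.31 × tan 15° = 403.31 × 0.2679
Depth = 108.07 m

108 m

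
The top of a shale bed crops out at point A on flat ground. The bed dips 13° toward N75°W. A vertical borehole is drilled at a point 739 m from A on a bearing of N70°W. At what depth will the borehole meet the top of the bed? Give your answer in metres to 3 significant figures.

The hole lies 5° from the dip direction, so the down-dip offset is 739 × cos 5° = 736.19 m.
Depth = down-dip offset × tan(dip) = 736.19 × tan 13° = 736.19 × 0.2309
Depth = 169.96 m

170 m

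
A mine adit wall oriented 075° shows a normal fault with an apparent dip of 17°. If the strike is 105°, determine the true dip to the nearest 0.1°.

31.4°

β = acute angle between strike 105° and section 075° = 30°.
tan δ = tan α / sin β = tan 17° / sin 30° = 0.3057 / 0.5000 = 0.6115
δ = arctan(0.6115) = 31.44°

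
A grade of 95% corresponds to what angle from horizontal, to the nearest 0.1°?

43.5°

tan θ = 95/100 = 0.9500
θ = arctan(0.9500) = 43.53°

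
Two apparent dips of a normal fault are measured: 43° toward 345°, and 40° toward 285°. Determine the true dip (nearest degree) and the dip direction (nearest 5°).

The two traces are lines in the plane: v₁ = (sin 345°·cos 43°, cos 345°·cos 43°, −sin 43°), v₂ = (sin 285°·cos 40°, cos 285°·cos 40°, −sin 40°).
The plane normal is n = v₁ × v₂ ∝ (-0.319, 0.383, 0.485).
True dip = arccos(n_z / |n|) = arccos(0.6976) = 45.8°.
Dip direction = atan2(-0.319, 0.383) = 320° (azimuth of n's horizontal projection).

true dip 46°, dip direction 320°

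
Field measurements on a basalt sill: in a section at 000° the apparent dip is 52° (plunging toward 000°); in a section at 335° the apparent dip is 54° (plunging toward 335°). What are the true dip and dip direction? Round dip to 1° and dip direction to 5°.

Each apparent-dip line lies in the plane. As unit vectors (x east, y north, z up), v₁ plunges 52°→000° and v₂ plunges 54°→335°.
The plane normal is n = v₁ × v₂ ∝ (-0.078, 0.196, 0.153).
Dip δ = arctan(|n_h|/n_z) = arctan(0.211/0.153) = 54.0°.
Dip direction = azimuth of (n_x, n_y) = atan2(-0.078, 0.196) = 338°.

true dip 54°, dip direction 340°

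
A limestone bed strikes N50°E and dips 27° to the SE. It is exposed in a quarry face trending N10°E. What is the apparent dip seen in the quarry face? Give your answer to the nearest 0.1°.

18.1°

The strike is N50°E and the section trends N10°E; the acute angle between them is β = 40°.
tan α = tan 27° × sin 40° = 0.5095 × 0.6428 = 0.3275
apparent dip = arctan 0.3275 = 18.13°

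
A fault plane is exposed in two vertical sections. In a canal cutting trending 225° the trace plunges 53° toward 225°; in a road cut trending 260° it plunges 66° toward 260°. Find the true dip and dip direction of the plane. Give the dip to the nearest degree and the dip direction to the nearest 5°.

Represent each trace as a vector plunging at its apparent dip toward its trend (east-north-up frame): v₁ = (-0.426, -0.426, -0.799), v₂ = (-0.401, -0.071, -0.914).
Cross product v₁ × v₂ gives the pole to the plane: n ∝ (-0.332, 0.069, 0.140).
Dip δ = arctan(|n_h|/n_z) = arctan(0.339/0.140) = 67.5°.
Dip direction = azimuth of (n_x, n_y) = atan2(-0.332, 0.069) = 282°.

true dip 68°, dip direction 280°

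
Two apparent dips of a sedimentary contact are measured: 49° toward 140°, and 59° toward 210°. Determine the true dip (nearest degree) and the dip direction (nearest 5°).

true dip 61°, dip direction 190°

Each apparent-dip line lies in the plane. As unit vectors (x east, y north, z up), v₁ plunges 49°→140° and v₂ plunges 59°→210°.
Cross product v₁ × v₂ gives the pole to the plane: n ∝ (-0.094, -0.556, 0.318).
tan δ = √(n_x²+n_y²)/n_z = 0.564/0.318, so δ = 60.6°.
The horizontal component of n points toward azimuth atan2(n_x, n_y) = 190°, the dip direction.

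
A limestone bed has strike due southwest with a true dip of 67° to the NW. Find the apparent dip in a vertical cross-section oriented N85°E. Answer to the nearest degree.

57°

The section lies 40° from the strike.
tan(apparent dip) = tan 67° · sin 40° = 1.5143
apparent dip = arctan 1.5143 = 56.56°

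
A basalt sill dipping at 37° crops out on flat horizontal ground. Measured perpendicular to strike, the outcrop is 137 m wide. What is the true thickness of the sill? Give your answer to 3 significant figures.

82.4 m

True thickness t = w · sin(dip) = 137 × sin 37°
t = 137 × 0.6018 = 82.449 m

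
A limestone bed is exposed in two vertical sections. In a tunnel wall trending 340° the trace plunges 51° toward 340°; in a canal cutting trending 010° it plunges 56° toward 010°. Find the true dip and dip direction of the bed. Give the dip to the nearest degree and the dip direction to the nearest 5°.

true dip 56°, dip direction 015°

Represent each trace as a vector plunging at its apparent dip toward its trend (east-north-up frame): v₁ = (-0.215, 0.591, -0.777), v₂ = (0.097, 0.551, -0.829).
Cross product v₁ × v₂ gives the pole to the plane: n ∝ (0.062, 0.254, 0.176).
True dip = arccos(n_z / |n|) = arccos(0.5584) = 56.1°.
Dip direction = azimuth of (n_x, n_y) = atan2(0.062, 0.254) = 14°.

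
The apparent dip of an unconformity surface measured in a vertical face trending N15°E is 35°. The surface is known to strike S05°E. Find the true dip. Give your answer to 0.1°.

64.0°

The section is 20° from the strike.
tan δ = tan α / sin β = tan 35° / sin 20° = 0.7002 / 0.3420 = 2.0473
true dip = arctan 2.0473 = 63.97°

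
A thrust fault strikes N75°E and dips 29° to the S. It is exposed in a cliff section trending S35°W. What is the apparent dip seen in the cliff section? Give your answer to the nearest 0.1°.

The section lies 40° from the strike.
tan(apparent dip) = tan 29° · sin 40° = 0.3563
α = arctan(0.3563) = 19.61°

19.6°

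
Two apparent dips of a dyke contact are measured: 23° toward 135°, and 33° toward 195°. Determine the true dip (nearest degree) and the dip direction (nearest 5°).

true dip 33°, dip direction 185°

Each apparent-dip line lies in the plane. As unit vectors (x east, y north, z up), v₁ plunges 23°→135° and v₂ plunges 33°→195°.
n = v₁ × v₂ = (-0.038, -0.439, 0.669) (taken with n_z > 0).
True dip = arccos(n_z / |n|) = arccos(0.8348) = 33.4°.
Dip direction = atan2(-0.038, -0.439) = 185° (azimuth of n's horizontal projection).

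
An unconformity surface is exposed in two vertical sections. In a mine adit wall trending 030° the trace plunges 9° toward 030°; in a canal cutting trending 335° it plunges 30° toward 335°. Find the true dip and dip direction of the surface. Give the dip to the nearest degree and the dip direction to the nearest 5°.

Represent each trace as a vector plunging at its apparent dip toward its trend (east-north-up frame): v₁ = (0.494, 0.855, -0.156), v₂ = (-0.366, 0.785, -0.500).
n = v₁ × v₂ = (-0.305, 0.304, 0.701) (taken with n_z > 0).
Dip δ = arctan(|n_h|/n_z) = arctan(0.431/0.701) = 31.6°.
Dip direction = atan2(-0.305, 0.304) = 315° (azimuth of n's horizontal projection).

true dip 32°, dip direction 315°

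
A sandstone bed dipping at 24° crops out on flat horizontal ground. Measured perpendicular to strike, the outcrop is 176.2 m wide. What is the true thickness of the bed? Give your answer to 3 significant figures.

True thickness t = w · sin(dip) = 176.2 × sin 24°
t = 176.2 × 0.4067 = 71.667 m

71.7 m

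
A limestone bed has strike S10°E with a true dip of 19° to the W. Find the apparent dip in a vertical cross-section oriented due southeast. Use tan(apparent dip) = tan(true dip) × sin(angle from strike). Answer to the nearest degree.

The section lies 35° from the strike.
tan(apparent dip) = tan 19° · sin 35° = 0.1975
apparent dip = arctan 0.1975 = 11.17°

11°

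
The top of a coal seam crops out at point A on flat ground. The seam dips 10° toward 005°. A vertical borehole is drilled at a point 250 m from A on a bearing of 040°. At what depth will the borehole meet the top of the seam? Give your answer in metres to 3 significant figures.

36.1 m

The hole lies 35° from the dip direction, so the down-dip offset is 250 × cos 35° = 204.79 m.
Depth = down-dip offset × tan(dip) = 204.79 × tan 10° = 204.79 × 0.1763
Depth = 36.11 m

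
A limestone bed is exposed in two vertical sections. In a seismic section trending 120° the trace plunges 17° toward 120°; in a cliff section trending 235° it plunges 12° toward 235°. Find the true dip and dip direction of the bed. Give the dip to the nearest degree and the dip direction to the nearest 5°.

true dip 26°, dip direction 170°

Each apparent-dip line lies in the plane. As unit vectors (x east, y north, z up), v₁ plunges 17°→120° and v₂ plunges 12°→235°.
Cross product v₁ × v₂ gives the pole to the plane: n ∝ (0.065, -0.406, 0.848).
True dip = arccos(n_z / |n|) = arccos(0.8996) = 25.9°.
Dip direction = atan2(0.065, -0.406) = 171° (azimuth of n's horizontal projection).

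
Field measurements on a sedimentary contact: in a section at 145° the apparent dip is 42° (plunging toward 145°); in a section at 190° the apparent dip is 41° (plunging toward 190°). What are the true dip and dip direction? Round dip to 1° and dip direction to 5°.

true dip 44°, dip direction 165°

Represent each trace as a vector plunging at its apparent dip toward its trend (east-north-up frame): v₁ = (0.426, -0.609, -0.669), v₂ = (-0.131, -0.743, -0.656).
The plane normal is n = v₁ × v₂ ∝ (0.098, -0.367, 0.397).
Dip δ = arctan(|n_h|/n_z) = arctan(0.380/0.397) = 43.8°.
Dip direction = atan2(0.098, -0.367) = 165° (azimuth of n's horizontal projection).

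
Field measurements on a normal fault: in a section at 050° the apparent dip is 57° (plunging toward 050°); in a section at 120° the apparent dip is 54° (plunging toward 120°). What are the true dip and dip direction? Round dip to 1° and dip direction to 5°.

true dip 61°, dip direction 080°

Each apparent-dip line lies in the plane. As unit vectors (x east, y north, z up), v₁ plunges 57°→050° and v₂ plunges 54°→120°.
Cross product v₁ × v₂ gives the pole to the plane: n ∝ (0.530, 0.089, 0.301).
True dip = arccos(n_z / |n|) = arccos(0.4886) = 60.8°.
Dip direction = atan2(0.530, 0.089) = 80° (azimuth of n's horizontal projection).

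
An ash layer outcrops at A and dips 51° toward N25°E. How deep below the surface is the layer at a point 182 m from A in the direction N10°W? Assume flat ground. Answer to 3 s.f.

184 m

The hole lies 35° from the dip direction, so the down-dip offset is 182 × cos 35° = 149.09 m.
Depth = down-dip offset × tan(dip) = 149.09 × tan 51° = 149.09 × 1.2349
Depth = 184.11 m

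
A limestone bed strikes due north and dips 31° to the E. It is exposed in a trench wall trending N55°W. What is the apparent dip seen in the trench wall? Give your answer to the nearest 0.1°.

26.2°

The strike is due north and the section trends N55°W; the acute angle between them is β = 55°.
tan(apparent dip) = tan 31° · sin 55° = 0.4922
apparent dip = arctan 0.4922 = 26.21°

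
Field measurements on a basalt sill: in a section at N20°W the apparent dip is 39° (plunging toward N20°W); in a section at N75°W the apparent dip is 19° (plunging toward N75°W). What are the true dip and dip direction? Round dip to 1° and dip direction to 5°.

true dip 39°, dip direction 350°

The two traces are lines in the plane: v₁ = (sin 340°·cos 39°, cos 340°·cos 39°, −sin 39°), v₂ = (sin 285°·cos 19°, cos 285°·cos 19°, −sin 19°).
Cross product v₁ × v₂ gives the pole to the plane: n ∝ (-0.084, 0.488, 0.602).
True dip = arccos(n_z / |n|) = arccos(0.7721) = 39.5°.
Dip direction = atan2(-0.084, 0.488) = 350° (azimuth of n's horizontal projection).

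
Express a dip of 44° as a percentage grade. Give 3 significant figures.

96.6%

grade % = 100 × tan 44° = 100 × 0.9657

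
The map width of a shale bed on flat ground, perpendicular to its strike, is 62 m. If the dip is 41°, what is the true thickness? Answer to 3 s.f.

40.7 m

True thickness t = w · sin(dip) = 62 × sin 41°
t = 62 × 0.6561 = 40.676 m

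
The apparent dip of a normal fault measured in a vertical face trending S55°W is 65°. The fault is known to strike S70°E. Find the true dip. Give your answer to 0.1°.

69.1°

The section is 55° from the strike.
tan δ = tan α / sin β = tan 65° / sin 55° = 2.1445 / 0.8192 = 2.6180
δ = arctan(2.6180) = 69.09°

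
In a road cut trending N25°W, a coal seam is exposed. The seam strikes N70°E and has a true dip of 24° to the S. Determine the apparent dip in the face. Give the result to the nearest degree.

24°

The strike is N70°E and the section trends N25°W; the acute angle between them is β = 85°.
tan α = tan 24° × sin 85° = 0.4452 × 0.9962 = 0.4435
apparent dip = arctan 0.4435 = 23.92°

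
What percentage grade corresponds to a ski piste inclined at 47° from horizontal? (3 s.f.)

107%

grade % = 100 × tan 47° = 100 × 1.0724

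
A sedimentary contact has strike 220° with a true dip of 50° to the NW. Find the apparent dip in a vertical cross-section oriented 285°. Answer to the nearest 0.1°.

The strike is 220° and the section trends 285°; the acute angle between them is β = 65°.
tan α = tan 50° × sin 65° = 1.1918 × 0.9063 = 1.0801
apparent dip = arctan 1.0801 = 47.21°

47.2°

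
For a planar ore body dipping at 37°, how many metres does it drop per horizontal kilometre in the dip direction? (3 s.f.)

drop per km = 1000 × tan 37° = 1000 × 0.7536

754 m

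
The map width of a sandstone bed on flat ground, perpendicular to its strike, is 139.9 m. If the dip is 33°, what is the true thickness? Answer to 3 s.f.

True thickness t = w · sin(dip) = 139.9 × sin 33°
t = 139.9 × 0.5446 = 76.195 m

76.2 m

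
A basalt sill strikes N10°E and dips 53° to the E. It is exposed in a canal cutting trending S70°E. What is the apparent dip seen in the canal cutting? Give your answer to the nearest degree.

53°

The section lies 80° from the strike.
tan(apparent dip) = tan 53° · sin 80° = 1.3069
apparent dip = arctan 1.3069 = 52.58°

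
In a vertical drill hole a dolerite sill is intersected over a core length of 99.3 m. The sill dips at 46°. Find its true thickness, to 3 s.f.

True thickness t = h · cos(dip) = 99.3 × cos 46°
t = 99.3 × 0.6947 = 68.980 m

69.0 m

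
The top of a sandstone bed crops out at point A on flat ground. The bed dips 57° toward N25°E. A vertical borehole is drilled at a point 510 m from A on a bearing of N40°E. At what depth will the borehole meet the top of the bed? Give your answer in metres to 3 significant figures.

759 m

The hole lies 15° from the dip direction, so the down-dip offset is 510 × cos 15° = 492.62 m.
Depth = down-dip offset × tan(dip) = 492.62 × tan 57° = 492.62 × 1.5399
Depth = 758.57 m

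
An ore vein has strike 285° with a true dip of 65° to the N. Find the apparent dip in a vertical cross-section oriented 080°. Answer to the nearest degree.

Angle between strike (285°) and section (080°): β = 25°.
tan(apparent dip) = tan 65° · sin 25° = 0.9063
α = arctan(0.9063) = 42.19°

42°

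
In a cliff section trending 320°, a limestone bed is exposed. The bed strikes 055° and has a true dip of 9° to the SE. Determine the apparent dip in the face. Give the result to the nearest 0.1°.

9.0°

The section lies 85° from the strike.
tan α = tan 9° × sin 85° = 0.1584 × 0.9962 = 0.1578
α = arctan(0.1578) = 8.97°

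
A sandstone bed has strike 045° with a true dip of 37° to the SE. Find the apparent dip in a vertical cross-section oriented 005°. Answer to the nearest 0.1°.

25.8°

The section lies 40° from the strike.
tan α = tan 37° × sin 40° = 0.7536 × 0.6428 = 0.4844
α = arctan(0.4844) = 25.84°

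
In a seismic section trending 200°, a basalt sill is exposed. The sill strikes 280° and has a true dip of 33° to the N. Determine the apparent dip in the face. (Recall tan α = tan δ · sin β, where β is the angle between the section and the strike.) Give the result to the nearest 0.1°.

32.6°

The section lies 80° from the strike.
tan(apparent dip) = tan 33° · sin 80° = 0.6395
apparent dip = arctan 0.6395 = 32.60°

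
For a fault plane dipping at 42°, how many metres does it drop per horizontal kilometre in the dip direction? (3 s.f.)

900 m

drop per km = 1000 × tan 42° = 1000 × 0.9004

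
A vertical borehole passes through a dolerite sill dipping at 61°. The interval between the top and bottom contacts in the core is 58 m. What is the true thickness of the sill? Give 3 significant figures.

28.1 m

True thickness t = h · cos(dip) = 58 × cos 61°
t = 58 × 0.4848 = 28.119 m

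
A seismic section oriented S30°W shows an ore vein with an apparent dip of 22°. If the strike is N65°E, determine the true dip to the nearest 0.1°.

35.2°

β = acute angle between strike N65°E and section S30°W = 35°.
tan δ = tan α / sin β = tan 22° / sin 35° = 0.4040 / 0.5736 = 0.7044
true dip = arctan 0.7044 = 35.16°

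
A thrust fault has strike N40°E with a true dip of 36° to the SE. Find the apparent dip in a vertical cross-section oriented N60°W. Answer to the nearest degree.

The strike is N40°E and the section trends N60°W; the acute angle between them is β = 80°.
tan(apparent dip) = tan 36° · sin 80° = 0.7155
α = arctan(0.7155) = 35.58°

36°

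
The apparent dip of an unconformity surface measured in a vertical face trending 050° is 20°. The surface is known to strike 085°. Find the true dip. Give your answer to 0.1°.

32.4°

The section is 35° from the strike.
tan(true dip) = tan 20° / sin 35° = 0.6346
true dip = arctan 0.6346 = 32.40°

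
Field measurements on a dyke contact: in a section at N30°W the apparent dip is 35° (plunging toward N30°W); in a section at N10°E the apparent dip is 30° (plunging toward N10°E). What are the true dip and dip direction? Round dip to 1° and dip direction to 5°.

true dip 35°, dip direction 335°

Represent each trace as a vector plunging at its apparent dip toward its trend (east-north-up frame): v₁ = (-0.410, 0.709, -0.574), v₂ = (0.150, 0.853, -0.500).
Cross product v₁ × v₂ gives the pole to the plane: n ∝ (-0.134, 0.291, 0.456).
True dip = arccos(n_z / |n|) = arccos(0.8180) = 35.1°.
Dip direction = azimuth of (n_x, n_y) = atan2(-0.134, 0.291) = 335°.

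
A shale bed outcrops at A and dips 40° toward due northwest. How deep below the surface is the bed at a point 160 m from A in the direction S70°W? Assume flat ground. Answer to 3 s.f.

The hole lies 65° from the dip direction, so the down-dip offset is 160 × cos 65° = 67.62 m.
Depth = down-dip offset × tan(dip) = 67.62 × tan 40° = 67.62 × 0.8391
Depth = 56.74 m

56.7 m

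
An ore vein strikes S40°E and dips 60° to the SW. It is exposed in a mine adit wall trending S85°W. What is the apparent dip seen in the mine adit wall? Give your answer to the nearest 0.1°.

Angle between strike (S40°E) and section (S85°W): β = 55°.
tan α = tan 60° × sin 55° = 1.7321 × 0.8192 = 1.4188
α = arctan(1.4188) = 54.82°

54.8°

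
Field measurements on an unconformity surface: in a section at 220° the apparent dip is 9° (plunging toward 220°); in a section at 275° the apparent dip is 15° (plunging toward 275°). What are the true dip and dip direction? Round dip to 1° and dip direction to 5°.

The two traces are lines in the plane: v₁ = (sin 220°·cos 9°, cos 220°·cos 9°, −sin 9°), v₂ = (sin 275°·cos 15°, cos 275°·cos 15°, −sin 15°).
Cross product v₁ × v₂ gives the pole to the plane: n ∝ (-0.209, 0.014, 0.781).
True dip = arccos(n_z / |n|) = arccos(0.9659) = 15.0°.
Dip direction = azimuth of (n_x, n_y) = atan2(-0.209, 0.014) = 274°.

true dip 15°, dip direction 275°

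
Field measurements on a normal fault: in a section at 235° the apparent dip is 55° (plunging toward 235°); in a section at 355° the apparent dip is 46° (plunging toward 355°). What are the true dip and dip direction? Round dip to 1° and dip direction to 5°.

true dip 68°, dip direction 290°

The two traces are lines in the plane: v₁ = (sin 235°·cos 55°, cos 235°·cos 55°, −sin 55°), v₂ = (sin 355°·cos 46°, cos 355°·cos 46°, −sin 46°).
The plane normal is n = v₁ × v₂ ∝ (-0.804, 0.288, 0.345).
tan δ = √(n_x²+n_y²)/n_z = 0.854/0.345, so δ = 68.0°.
The horizontal component of n points toward azimuth atan2(n_x, n_y) = 290°, the dip direction.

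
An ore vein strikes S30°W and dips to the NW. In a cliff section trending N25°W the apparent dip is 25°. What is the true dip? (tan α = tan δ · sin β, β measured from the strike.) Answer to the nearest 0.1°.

The section is 55° from the strike.
tan δ = tan α / sin β = tan 25° / sin 55° = 0.4663 / 0.8192 = 0.5693
true dip = arctan 0.5693 = 29.65°

29.7°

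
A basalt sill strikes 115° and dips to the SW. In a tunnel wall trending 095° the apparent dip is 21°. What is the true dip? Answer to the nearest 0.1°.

48.3°

The section is 20° from the strike.
tan(true dip) = tan 21° / sin 20° = 1.1223
δ = arctan(1.1223) = 48.30°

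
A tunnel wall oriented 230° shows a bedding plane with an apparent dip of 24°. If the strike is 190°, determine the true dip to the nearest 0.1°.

The section is 40° from the strike.
tan δ = tan α / sin β = tan 24° / sin 40° = 0.4452 / 0.6428 = 0.6927
δ = arctan(0.6927) = 34.71°

34.7°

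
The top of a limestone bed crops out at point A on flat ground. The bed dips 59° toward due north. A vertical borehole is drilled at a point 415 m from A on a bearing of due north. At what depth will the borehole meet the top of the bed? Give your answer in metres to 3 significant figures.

691 m

The hole is directly down-dip from the outcrop, so the down-dip offset is 415 m.
Depth = down-dip offset × tan(dip) = 415.00 × tan 59° = 415.00 × 1.6643
Depth = 690.68 m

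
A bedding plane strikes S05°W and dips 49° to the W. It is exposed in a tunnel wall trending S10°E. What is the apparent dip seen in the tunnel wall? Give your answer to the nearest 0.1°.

16.6°

The strike is S05°W and the section trends S10°E; the acute angle between them is β = 15°.
tan α = tan 49° × sin 15° = 1.1504 × 0.2588 = 0.2977
apparent dip = arctan 0.2977 = 16.58°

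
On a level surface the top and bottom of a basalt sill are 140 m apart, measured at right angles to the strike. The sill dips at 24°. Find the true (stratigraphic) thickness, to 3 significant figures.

True thickness t = w · sin(dip) = 140 × sin 24°
t = 140 × 0.4067 = 56.943 m

56.9 m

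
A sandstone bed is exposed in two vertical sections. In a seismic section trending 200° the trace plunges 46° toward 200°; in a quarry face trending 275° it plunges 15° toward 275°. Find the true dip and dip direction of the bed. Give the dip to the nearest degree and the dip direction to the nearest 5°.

true dip 46°, dip direction 200°

The two traces are lines in the plane: v₁ = (sin 200°·cos 46°, cos 200°·cos 46°, −sin 46°), v₂ = (sin 275°·cos 15°, cos 275°·cos 15°, −sin 15°).
The plane normal is n = v₁ × v₂ ∝ (-0.230, -0.631, 0.648).
tan δ = √(n_x²+n_y²)/n_z = 0.671/0.648, so δ = 46.0°.
The horizontal component of n points toward azimuth atan2(n_x, n_y) = 200°, the dip direction.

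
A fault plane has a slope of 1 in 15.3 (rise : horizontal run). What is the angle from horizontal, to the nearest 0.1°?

3.7°

tan θ = 1/15.3 = 0.0654
θ = arctan(0.0654) = 3.74°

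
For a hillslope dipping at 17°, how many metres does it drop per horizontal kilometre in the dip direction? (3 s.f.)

drop per km = 1000 × tan 17° = 1000 × 0.3057

306 m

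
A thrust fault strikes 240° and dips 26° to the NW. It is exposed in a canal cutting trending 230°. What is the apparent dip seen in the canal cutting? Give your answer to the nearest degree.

5°

Angle between strike (240°) and section (230°): β = 10°.
tan α = tan 26° × sin 10° = 0.4877 × 0.1736 = 0.0847
apparent dip = arctan 0.0847 = 4.84°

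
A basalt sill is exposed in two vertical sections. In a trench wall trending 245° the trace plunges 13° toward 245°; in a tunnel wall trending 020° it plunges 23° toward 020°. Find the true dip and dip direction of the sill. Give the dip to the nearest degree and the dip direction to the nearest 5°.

true dip 41°, dip direction 320°

The two traces are lines in the plane: v₁ = (sin 245°·cos 13°, cos 245°·cos 13°, −sin 13°), v₂ = (sin 20°·cos 23°, cos 20°·cos 23°, −sin 23°).
Cross product v₁ × v₂ gives the pole to the plane: n ∝ (-0.355, 0.416, 0.634).
True dip = arccos(n_z / |n|) = arccos(0.7572) = 40.8°.
Dip direction = atan2(-0.355, 0.416) = 319° (azimuth of n's horizontal projection).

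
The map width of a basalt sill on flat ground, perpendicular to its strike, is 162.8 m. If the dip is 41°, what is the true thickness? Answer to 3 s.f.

107 m

True thickness t = w · sin(dip) = 162.8 × sin 41°
t = 162.8 × 0.6561 = 106.806 m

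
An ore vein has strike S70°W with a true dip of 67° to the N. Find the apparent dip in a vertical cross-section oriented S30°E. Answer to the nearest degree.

Angle between strike (S70°W) and section (S30°E): β = 80°.
tan(apparent dip) = tan 67° · sin 80° = 2.3201
apparent dip = arctan 2.3201 = 66.68°

67°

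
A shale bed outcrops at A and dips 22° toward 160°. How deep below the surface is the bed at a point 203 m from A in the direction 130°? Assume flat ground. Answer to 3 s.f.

The hole lies 30° from the dip direction, so the down-dip offset is 203 × cos 30° = 175.80 m.
Depth = down-dip offset × tan(dip) = 175.80 × tan 22° = 175.80 × 0.4040
Depth = 71.03 m

71.0 m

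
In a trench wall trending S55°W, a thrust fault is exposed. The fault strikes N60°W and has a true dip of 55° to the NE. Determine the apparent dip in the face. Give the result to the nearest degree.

Angle between strike (N60°W) and section (S55°W): β = 65°.
tan(apparent dip) = tan 55° · sin 65° = 1.2943
apparent dip = arctan 1.2943 = 52.31°

52°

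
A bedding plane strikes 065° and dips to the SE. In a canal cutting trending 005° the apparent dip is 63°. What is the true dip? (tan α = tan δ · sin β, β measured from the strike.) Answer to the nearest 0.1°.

β = acute angle between strike 065° and section 005° = 60°.
tan(true dip) = tan 63° / sin 60° = 2.2662
δ = arctan(2.2662) = 66.19°

66.2°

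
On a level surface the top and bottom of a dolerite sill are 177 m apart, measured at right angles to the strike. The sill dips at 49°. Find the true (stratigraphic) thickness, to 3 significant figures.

True thickness t = w · sin(dip) = 177 × sin 49°
t = 177 × 0.7547 = 133.584 m

134 m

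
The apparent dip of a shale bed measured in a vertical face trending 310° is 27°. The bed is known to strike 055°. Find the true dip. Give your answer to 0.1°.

27.8°

The section is 75° from the strike.
tan(true dip) = tan 27° / sin 75° = 0.5275
δ = arctan(0.5275) = 27.81°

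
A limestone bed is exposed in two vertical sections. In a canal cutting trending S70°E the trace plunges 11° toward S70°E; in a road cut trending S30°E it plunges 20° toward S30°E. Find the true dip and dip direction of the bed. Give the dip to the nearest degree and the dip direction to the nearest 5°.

true dip 21°, dip direction 170°

Represent each trace as a vector plunging at its apparent dip toward its trend (east-north-up frame): v₁ = (0.922, -0.336, -0.191), v₂ = (0.470, -0.814, -0.342).
Cross product v₁ × v₂ gives the pole to the plane: n ∝ (0.040, -0.226, 0.593).
True dip = arccos(n_z / |n|) = arccos(0.9326) = 21.2°.
The horizontal component of n points toward azimuth atan2(n_x, n_y) = 170°, the dip direction.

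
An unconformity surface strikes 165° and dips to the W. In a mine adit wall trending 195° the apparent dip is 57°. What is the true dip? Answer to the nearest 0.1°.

72.0°

The section is 30° from the strike.
tan δ = tan α / sin β = tan 57° / sin 30° = 1.5399 / 0.5000 = 3.0797
δ = arctan(3.0797) = 72.01°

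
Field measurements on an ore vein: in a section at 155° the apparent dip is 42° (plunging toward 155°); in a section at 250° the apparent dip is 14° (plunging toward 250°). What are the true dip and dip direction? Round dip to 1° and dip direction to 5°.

true dip 44°, dip direction 175°

Represent each trace as a vector plunging at its apparent dip toward its trend (east-north-up frame): v₁ = (0.314, -0.674, -0.669), v₂ = (-0.912, -0.332, -0.242).
Cross product v₁ × v₂ gives the pole to the plane: n ∝ (0.059, -0.686, 0.718).
True dip = arccos(n_z / |n|) = arccos(0.7219) = 43.8°.
Dip direction = azimuth of (n_x, n_y) = atan2(0.059, -0.686) = 175°.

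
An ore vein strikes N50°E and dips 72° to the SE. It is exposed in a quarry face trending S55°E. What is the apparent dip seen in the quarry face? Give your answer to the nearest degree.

71°

The section lies 75° from the strike.
tan(apparent dip) = tan 72° · sin 75° = 2.9728
apparent dip = arctan 2.9728 = 71.41°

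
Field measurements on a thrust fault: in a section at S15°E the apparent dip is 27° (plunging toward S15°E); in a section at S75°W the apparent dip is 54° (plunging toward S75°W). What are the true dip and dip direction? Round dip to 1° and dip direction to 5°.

Represent each trace as a vector plunging at its apparent dip toward its trend (east-north-up frame): v₁ = (0.231, -0.861, -0.454), v₂ = (-0.568, -0.152, -0.809).
Cross product v₁ × v₂ gives the pole to the plane: n ∝ (-0.627, -0.444, 0.524).
True dip = arccos(n_z / |n|) = arccos(0.5631) = 55.7°.
The horizontal component of n points toward azimuth atan2(n_x, n_y) = 235°, the dip direction.

true dip 56°, dip direction 235°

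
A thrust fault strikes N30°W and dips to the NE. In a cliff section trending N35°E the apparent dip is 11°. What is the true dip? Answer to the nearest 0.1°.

12.1°

The section is 65° from the strike.
tan δ = tan α / sin β = tan 11° / sin 65° = 0.1944 / 0.9063 = 0.2145
δ = arctan(0.2145) = 12.11°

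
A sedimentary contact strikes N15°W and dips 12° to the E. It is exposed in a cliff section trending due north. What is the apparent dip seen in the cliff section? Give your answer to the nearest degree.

3°

Angle between strike (N15°W) and section (due north): β = 15°.
tan α = tan 12° × sin 15° = 0.2126 × 0.2588 = 0.0550
apparent dip = arctan 0.0550 = 3.15°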